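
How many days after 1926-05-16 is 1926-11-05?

173

May 1926: 31 − 16 = 15 days remain.
Then June (30), July (31), August (31), September (30), October (31): 30 + 31 + 31 + 30 + 31 = 153 days.
November 1–5, 1926: 5 days.
Total: 15 + 153 + 5 = 173 days.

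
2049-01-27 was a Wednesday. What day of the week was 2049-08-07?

Saturday

January 2049: 31 − 27 = 4 days remain.
Then February 2049 (28), March (31), April (30), May (31), June (30), July (31): 28 + 31 + 30 + 31 + 30 + 31 = 181 days.
August 1–7, 2049: 7 days.
Total: 4 + 181 + 7 = 192 days.
192 mod 7 = 3, so 3 days after Wednesday is Saturday.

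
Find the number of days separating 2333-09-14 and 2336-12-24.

1197

September 14, 2333 → September 14, 2334: 365 days.
September 14, 2334 → September 14, 2335: 365 days.
September 14, 2335 → September 14, 2336: 366 days (2336 is a leap year).
September 2336: 30 − 14 = 16 days remain.
Then October (31), November (30): 31 + 30 = 61 days.
December 1–24, 2336: 24 days.
Residual: 101 days.
Total: 1197 days.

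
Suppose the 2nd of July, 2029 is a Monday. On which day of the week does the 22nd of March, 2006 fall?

Wednesday

Count forward from the earlier date (March 22, 2006) to the later (July 2, 2029):
Day-of-year of March 22, 2006: 81.
Day-of-year of July 2, 2029: 183.
2006 has 365 days, so 365 − 81 = 284 days remain in 2006.
Full years 2007–2028: 16 common + 6 leap = 16×365 + 6×366 = 8036 days.
Total: 284 + 8036 + 183 = 8503 days.
8503 mod 7 = 5, so 5 days before Monday is Wednesday.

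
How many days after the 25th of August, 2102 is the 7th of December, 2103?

August 2102: 31 − 25 = 6 days remain.
Then 15 full months totalling 456 days.
December 1–7, 2103: 7 days.
Total: 6 + 456 + 7 = 469 days.

469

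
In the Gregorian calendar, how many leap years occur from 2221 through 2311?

21

Years divisible by 4: 2224, 2228, …, 2308 — 22 in all.
Of these, 2300 is divisible by 100 but not 400, so not leap.
Leap years: 22 − 1 = 21.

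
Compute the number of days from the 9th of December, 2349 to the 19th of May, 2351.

526

December 9, 2349 → December 9, 2350: 365 days.
December 2350: 31 − 9 = 22 days remain.
Then January (31), February 2351 (28), March (31), April (30): 31 + 28 + 31 + 30 = 120 days.
May 1–19, 2351: 19 days.
Residual: 161 days.
Total: 526 days.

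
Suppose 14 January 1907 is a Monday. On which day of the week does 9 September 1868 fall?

Wednesday

Count forward from the earlier date (September 9, 1868) to the later (January 14, 1907):
From September 9, 1868 to September 9, 1906: 38 years, of which 8 contain a Feb 29 — 30×365 + 8×366 = 13878 days.
(1900 is not a leap year (divisible by 100 but not 400).)
September 1906: 30 − 9 = 21 days remain.
Then October (31), November (30), December (31): 31 + 30 + 31 = 92 days.
January 1–14, 1907: 14 days.
Residual: 127 days.
Total: 14005 days.
14005 mod 7 = 5, so 5 days before Monday is Wednesday.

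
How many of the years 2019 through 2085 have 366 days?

Years divisible by 4: 2020, 2024, …, 2084 — 17 in all.
No century exceptions apply. Count: 17.

17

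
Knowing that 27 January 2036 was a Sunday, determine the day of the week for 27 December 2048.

From January 27, 2036 to January 27, 2048: 12 years, of which 3 contain a Feb 29 — 9×365 + 3×366 = 4383 days.
January 2048: 31 − 27 = 4 days remain.
Then 10 full months totalling 304 days.
December 1–27, 2048: 27 days.
Residual: 335 days.
Total: 4718 days.
4718 is a multiple of 7, so 27 December 2048 falls on the same weekday: Sunday.

Sunday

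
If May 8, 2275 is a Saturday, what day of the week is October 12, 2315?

From May 8, 2275 to May 8, 2315: 40 years, of which 9 contain a Feb 29 — 31×365 + 9×366 = 14609 days.
(2300 is not a leap year (divisible by 100 but not 400).)
May 2315: 31 − 8 = 23 days remain.
Then June (30), July (31), August (31), September (30): 30 + 31 + 31 + 30 = 122 days.
October 1–12, 2315: 12 days.
Residual: 157 days.
Total: 14766 days.
14766 mod 7 = 3, so 3 days after Saturday is Tuesday.

Tuesday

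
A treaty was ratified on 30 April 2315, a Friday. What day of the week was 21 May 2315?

April 2315: 30 − 30 = 0 days remain.
May 1–21, 2315: 21 days.
Total: 0 + 21 = 21 days.
21 is a multiple of 7, so 21 May 2315 falls on the same weekday: Friday.

Friday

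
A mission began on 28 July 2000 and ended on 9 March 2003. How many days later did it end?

July 28, 2000 → July 28, 2001: 365 days.
July 28, 2001 → July 28, 2002: 365 days.
July 2002: 31 − 28 = 3 days remain.
Then August (31), September (30), October (31), November (30), December (31), January (31), February 2003 (28): 31 + 30 + 31 + 30 + 31 + 31 + 28 = 212 days.
March 1–9, 2003: 9 days.
Residual: 224 days.
Total: 954 days.

954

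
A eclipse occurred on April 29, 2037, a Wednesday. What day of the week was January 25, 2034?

Count forward from the earlier date (January 25, 2034) to the later (April 29, 2037):
Day-of-year of January 25, 2034: 25.
Day-of-year of April 29, 2037: 119.
2034 has 365 days, so 365 − 25 = 340 days remain in 2034.
Full years: 2035: 365; 2036: 366. Sum = 731.
Total: 340 + 731 + 119 = 1190 days.
1190 is a multiple of 7, so January 25, 2034 falls on the same weekday: Wednesday.

Wednesday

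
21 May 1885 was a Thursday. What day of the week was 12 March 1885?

Count forward from the earlier date (March 12, 1885) to the later (May 21, 1885):
March 1885: 31 − 12 = 19 days remain.
Then April (30): 30 days.
May 1–21, 1885: 21 days.
Total: 19 + 30 + 21 = 70 days.
70 is a multiple of 7, so 12 March 1885 falls on the same weekday: Thursday.

Thursday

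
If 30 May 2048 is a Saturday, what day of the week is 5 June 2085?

Tuesday

From May 30, 2048 to May 30, 2085: 37 years, of which 9 contain a Feb 29 — 28×365 + 9×366 = 13514 days.
May 2085: 31 − 30 = 1 day remains.
June 1–5, 2085: 5 days.
Residual: 6 days.
Total: 13520 days.
13520 mod 7 = 3, so 3 days after Saturday is Tuesday.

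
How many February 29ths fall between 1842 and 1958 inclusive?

Years divisible by 4: 1844, 1848, …, 1956 — 29 in all.
Of these, 1900 is divisible by 100 but not 400, so not leap.
Leap years: 29 − 1 = 28.

28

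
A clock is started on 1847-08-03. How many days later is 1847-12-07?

August 1847: 31 − 3 = 28 days remain.
Then September (30), October (31), November (30): 30 + 31 + 30 = 91 days.
December 1–7, 1847: 7 days.
Total: 28 + 91 + 7 = 126 days.

126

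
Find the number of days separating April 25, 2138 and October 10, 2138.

April 2138: 30 − 25 = 5 days remain.
Then May (31), June (30), July (31), August (31), September (30): 31 + 30 + 31 + 31 + 30 = 153 days.
October 1–10, 2138: 10 days.
Total: 5 + 153 + 10 = 168 days.

168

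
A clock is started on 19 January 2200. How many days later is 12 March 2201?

417

January 19, 2200 → January 19, 2201: 365 days (2200 is not a leap year (divisible by 100 but not 400)).
January 2201: 31 − 19 = 12 days remain.
Then February 2201 (28): 28 days.
March 1–12, 2201: 12 days.
Residual: 52 days.
Total: 417 days.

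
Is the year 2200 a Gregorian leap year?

2200 is not a leap year (divisible by 100 but not 400).

No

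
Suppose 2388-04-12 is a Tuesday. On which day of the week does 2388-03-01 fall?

Tuesday

Count forward from the earlier date (March 1, 2388) to the later (April 12, 2388):
March 2388: 31 − 1 = 30 days remain.
April 1–12, 2388: 12 days.
Total: 30 + 12 = 42 days.
42 is a multiple of 7, so 2388-03-01 falls on the same weekday: Tuesday.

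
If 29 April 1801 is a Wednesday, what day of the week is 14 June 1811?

Friday

Day-of-year of April 29, 1801: 119.
Day-of-year of June 14, 1811: 165.
1801 has 365 days, so 365 − 119 = 246 days remain in 1801.
Full years 1802–1810: 7 common + 2 leap = 7×365 + 2×366 = 3287 days.
Total: 246 + 3287 + 165 = 3698 days.
3698 mod 7 = 2, so 2 days after Wednesday is Friday.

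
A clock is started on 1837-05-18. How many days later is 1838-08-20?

Day-of-year of May 18, 1837: 138.
Day-of-year of August 20, 1838: 232.
1837 has 365 days, so 365 − 138 = 227 days remain in 1837.
Total: 227 + 232 = 459 days.

459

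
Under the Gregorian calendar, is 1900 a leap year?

No

1900 is not a leap year (divisible by 100 but not 400).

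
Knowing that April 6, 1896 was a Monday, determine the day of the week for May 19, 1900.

Day-of-year of April 6, 1896: 97.
Day-of-year of May 19, 1900: 139.
1896 has 366 days, so 366 − 97 = 269 days remain in 1896.
Full years: 1897: 365; 1898: 365; 1899: 365. Sum = 1095.
Total: 269 + 1095 + 139 = 1503 days.
1503 mod 7 = 5, so 5 days after Monday is Saturday.

Saturday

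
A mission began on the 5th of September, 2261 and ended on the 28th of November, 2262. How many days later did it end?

449

September 5, 2261 → September 5, 2262: 365 days.
September 2262: 30 − 5 = 25 days remain.
Then October (31): 31 days.
November 1–28, 2262: 28 days.
Residual: 84 days.
Total: 449 days.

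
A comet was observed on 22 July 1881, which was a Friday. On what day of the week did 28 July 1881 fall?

Within July 1881: 28 − 22 = 6 days.
6 mod 7 = 6, so 6 days after Friday is Thursday.

Thursday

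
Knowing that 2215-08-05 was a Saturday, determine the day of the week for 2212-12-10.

Count forward from the earlier date (December 10, 2212) to the later (August 5, 2215):
December 10, 2212 → December 10, 2213: 365 days.
December 10, 2213 → December 10, 2214: 365 days.
December 2214: 31 − 10 = 21 days remain.
Then January (31), February 2215 (28), March (31), April (30), May (31), June (30), July (31): 31 + 28 + 31 + 30 + 31 + 30 + 31 = 212 days.
August 1–5, 2215: 5 days.
Residual: 238 days.
Total: 968 days.
968 mod 7 = 2, so 2 days before Saturday is Thursday.

Thursday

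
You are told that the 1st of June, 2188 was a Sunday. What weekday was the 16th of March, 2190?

June 2188: 30 − 1 = 29 days remain.
Then 20 full months totalling 608 days.
March 1–16, 2190: 16 days.
Total: 29 + 608 + 16 = 653 days.
653 mod 7 = 2, so 2 days after Sunday is Tuesday.

Tuesday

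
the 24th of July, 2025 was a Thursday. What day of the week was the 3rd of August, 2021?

Tuesday

Count forward from the earlier date (August 3, 2021) to the later (July 24, 2025):
August 3, 2021 → August 3, 2022: 365 days.
August 3, 2022 → August 3, 2023: 365 days.
August 3, 2023 → August 3, 2024: 366 days (2024 is a leap year).
August 2024: 31 − 3 = 28 days remain.
Then 10 full months totalling 303 days.
July 1–24, 2025: 24 days.
Residual: 355 days.
Total: 1451 days.
1451 mod 7 = 2, so 2 days before Thursday is Tuesday.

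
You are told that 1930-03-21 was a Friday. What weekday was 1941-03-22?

Day-of-year of March 21, 1930: 80.
Day-of-year of March 22, 1941: 81.
1930 has 365 days, so 365 − 80 = 285 days remain in 1930.
Full years 1931–1940: 7 common + 3 leap = 7×365 + 3×366 = 3653 days.
Total: 285 + 3653 + 81 = 4019 days.
4019 mod 7 = 1, so 1 day after Friday is Saturday.

Saturday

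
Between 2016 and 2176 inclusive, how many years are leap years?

Years divisible by 4: 2016, 2020, …, 2176 — 41 in all.
Of these, 2100 is divisible by 100 but not 400, so not leap.
Leap years: 41 − 1 = 40.

40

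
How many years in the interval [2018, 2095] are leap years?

19

Years divisible by 4: 2020, 2024, …, 2092 — 19 in all.
No century exceptions apply. Count: 19.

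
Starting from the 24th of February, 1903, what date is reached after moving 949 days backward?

the 20th of July, 1900

Count 949 days before February 24, 1903:
July 20, 1900 → July 20, 1901: 365 days.
July 20, 1901 → July 20, 1902: 365 days.
July 1902: 31 − 20 = 11 days remain.
Then August (31), September (30), October (31), November (30), December (31), January (31): 31 + 30 + 31 + 30 + 31 + 31 = 184 days.
February 1–24, 1903: 24 days (1903 is not a leap year).
Residual: 219 days.
Total: 949 days.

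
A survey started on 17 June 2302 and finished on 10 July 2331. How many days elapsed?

10615

From June 17, 2302 to June 17, 2331: 29 years, of which 7 contain a Feb 29 — 22×365 + 7×366 = 10592 days.
June 2331: 30 − 17 = 13 days remain.
July 1–10, 2331: 10 days.
Residual: 23 days.
Total: 10615 days.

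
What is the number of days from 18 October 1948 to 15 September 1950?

697

October 1948: 31 − 18 = 13 days remain.
Then 22 full months totalling 669 days.
September 1–15, 1950: 15 days.
Total: 13 + 669 + 15 = 697 days.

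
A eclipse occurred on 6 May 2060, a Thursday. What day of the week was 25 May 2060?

Within May 2060: 25 − 6 = 19 days.
19 mod 7 = 5, so 5 days after Thursday is Tuesday.

Tuesday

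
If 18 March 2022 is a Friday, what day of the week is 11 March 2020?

Count forward from the earlier date (March 11, 2020) to the later (March 18, 2022):
March 11, 2020 → March 11, 2021: 365 days.
March 11, 2021 → March 11, 2022: 365 days.
Within March 2022: 18 − 11 = 7 days.
Total: 737 days.
737 mod 7 = 2, so 2 days before Friday is Wednesday.

Wednesday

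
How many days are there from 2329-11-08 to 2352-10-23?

8385

Day-of-year of November 8, 2329: 312.
Day-of-year of October 23, 2352: 297.
2329 has 365 days, so 365 − 312 = 53 days remain in 2329.
Full years 2330–2351: 17 common + 5 leap = 17×365 + 5×366 = 8035 days.
Total: 53 + 8035 + 297 = 8385 days.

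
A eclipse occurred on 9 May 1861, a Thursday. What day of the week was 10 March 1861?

Count forward from the earlier date (March 10, 1861) to the later (May 9, 1861):
March 1861: 31 − 10 = 21 days remain.
Then April (30): 30 days.
May 1–9, 1861: 9 days.
Total: 21 + 30 + 9 = 60 days.
60 mod 7 = 4, so 4 days before Thursday is Sunday.

Sunday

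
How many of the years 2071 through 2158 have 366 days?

Years divisible by 4: 2072, 2076, …, 2156 — 22 in all.
Of these, 2100 is divisible by 100 but not 400, so not leap.
Leap years: 22 − 1 = 21.

21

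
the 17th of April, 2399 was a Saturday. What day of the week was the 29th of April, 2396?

Monday

Count forward from the earlier date (April 29, 2396) to the later (April 17, 2399):
Day-of-year of April 29, 2396: 120.
Day-of-year of April 17, 2399: 107.
2396 has 366 days, so 366 − 120 = 246 days remain in 2396.
Full years: 2397: 365; 2398: 365. Sum = 730.
Total: 246 + 730 + 107 = 1083 days.
1083 mod 7 = 5, so 5 days before Saturday is Monday.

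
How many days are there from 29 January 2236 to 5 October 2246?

From January 29, 2236 to January 29, 2246: 10 years, of which 3 contain a Feb 29 — 7×365 + 3×366 = 3653 days.
January 2246: 31 − 29 = 2 days remain.
Then February 2246 (28), March (31), April (30), May (31), June (30), July (31), August (31), September (30): 28 + 31 + 30 + 31 + 30 + 31 + 31 + 30 = 242 days.
October 1–5, 2246: 5 days.
Residual: 249 days.
Total: 3902 days.

3902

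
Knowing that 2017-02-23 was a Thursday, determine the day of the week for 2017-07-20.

Thursday

February 2017: 28 − 23 = 5 days remain (2017 is not a leap year, so February has 28 days).
Then March (31), April (30), May (31), June (30): 31 + 30 + 31 + 30 = 122 days.
July 1–20, 2017: 20 days.
Total: 5 + 122 + 20 = 147 days.
147 is a multiple of 7, so 2017-07-20 falls on the same weekday: Thursday.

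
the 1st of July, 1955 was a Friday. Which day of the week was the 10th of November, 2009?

Tuesday

Day-of-year of July 1, 1955: 182.
Day-of-year of November 10, 2009: 314.
1955 has 365 days, so 365 − 182 = 183 days remain in 1955.
Full years 1956–2008: 39 common + 14 leap = 39×365 + 14×366 = 19359 days.
Total: 183 + 19359 + 314 = 19856 days.
19856 mod 7 = 4, so 4 days after Friday is Tuesday.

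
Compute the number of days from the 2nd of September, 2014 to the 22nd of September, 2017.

1116

Day-of-year of September 2, 2014: 245.
Day-of-year of September 22, 2017: 265.
2014 has 365 days, so 365 − 245 = 120 days remain in 2014.
Full years: 2015: 365; 2016: 366. Sum = 731.
Total: 120 + 731 + 265 = 1116 days.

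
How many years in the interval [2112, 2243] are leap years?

Years divisible by 4: 2112, 2116, …, 2240 — 33 in all.
Of these, 2200 is divisible by 100 but not 400, so not leap.
Leap years: 33 − 1 = 32.

32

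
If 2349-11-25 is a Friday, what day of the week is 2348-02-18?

Wednesday

Count forward from the earlier date (February 18, 2348) to the later (November 25, 2349):
February 2348: 29 − 18 = 11 days remain (2348 is a leap year, so February has 29 days).
Then 20 full months totalling 610 days.
November 1–25, 2349: 25 days.
Total: 11 + 610 + 25 = 646 days.
646 mod 7 = 2, so 2 days before Friday is Wednesday.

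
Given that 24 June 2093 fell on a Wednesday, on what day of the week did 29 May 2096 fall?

Tuesday

June 24, 2093 → June 24, 2094: 365 days.
June 24, 2094 → June 24, 2095: 365 days.
June 2095: 30 − 24 = 6 days remain.
Then 10 full months totalling 305 days.
May 1–29, 2096: 29 days.
Residual: 340 days.
Total: 1070 days.
1070 mod 7 = 6, so 6 days after Wednesday is Tuesday.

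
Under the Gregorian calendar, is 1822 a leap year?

1822 is not a leap year.

No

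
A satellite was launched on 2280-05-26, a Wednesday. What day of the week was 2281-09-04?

Sunday

Day-of-year of May 26, 2280: 147.
Day-of-year of September 4, 2281: 247.
2280 has 366 days, so 366 − 147 = 219 days remain in 2280.
Total: 219 + 247 = 466 days.
466 mod 7 = 4, so 4 days after Wednesday is Sunday.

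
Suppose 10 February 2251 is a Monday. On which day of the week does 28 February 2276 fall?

From February 10, 2251 to February 10, 2276: 25 years, of which 6 contain a Feb 29 — 19×365 + 6×366 = 9131 days.
Within February 2276: 28 − 10 = 18 days.
Total: 9149 days.
9149 is a multiple of 7, so 28 February 2276 falls on the same weekday: Monday.

Monday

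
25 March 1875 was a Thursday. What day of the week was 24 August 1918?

From March 25, 1875 to March 25, 1918: 43 years, of which 10 contain a Feb 29 — 33×365 + 10×366 = 15705 days.
(1900 is not a leap year (divisible by 100 but not 400).)
March 1918: 31 − 25 = 6 days remain.
Then April (30), May (31), June (30), July (31): 30 + 31 + 30 + 31 = 122 days.
August 1–24, 1918: 24 days.
Residual: 152 days.
Total: 15857 days.
15857 mod 7 = 2, so 2 days after Thursday is Saturday.

Saturday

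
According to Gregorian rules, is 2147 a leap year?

No

2147 is not a leap year.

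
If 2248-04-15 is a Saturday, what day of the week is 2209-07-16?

Count forward from the earlier date (July 16, 2209) to the later (April 15, 2248):
Day-of-year of July 16, 2209: 197.
Day-of-year of April 15, 2248: 106.
2209 has 365 days, so 365 − 197 = 168 days remain in 2209.
Full years 2210–2247: 29 common + 9 leap = 29×365 + 9×366 = 13879 days.
Total: 168 + 13879 + 106 = 14153 days.
14153 mod 7 = 6, so 6 days before Saturday is Sunday.

Sunday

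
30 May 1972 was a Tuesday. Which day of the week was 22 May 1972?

Count forward from the earlier date (May 22, 1972) to the later (May 30, 1972):
Within May 1972: 30 − 22 = 8 days.
8 mod 7 = 1, so 1 day before Tuesday is Monday.

Monday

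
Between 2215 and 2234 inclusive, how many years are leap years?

Years divisible by 4 in [2215, 2234]: 2216, 2220, 2224, 2228, 2232.
No century exceptions apply. Count: 5.

5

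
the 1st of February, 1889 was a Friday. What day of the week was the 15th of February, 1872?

Thursday

Count forward from the earlier date (February 15, 1872) to the later (February 1, 1889):
Day-of-year of February 15, 1872: 46.
Day-of-year of February 1, 1889: 32.
1872 has 366 days, so 366 − 46 = 320 days remain in 1872.
Full years 1873–1888: 12 common + 4 leap = 12×365 + 4×366 = 5844 days.
Total: 320 + 5844 + 32 = 6196 days.
6196 mod 7 = 1, so 1 day before Friday is Thursday.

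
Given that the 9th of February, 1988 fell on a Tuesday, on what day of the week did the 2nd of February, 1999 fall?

Day-of-year of February 9, 1988: 40.
Day-of-year of February 2, 1999: 33.
1988 has 366 days, so 366 − 40 = 326 days remain in 1988.
Full years 1989–1998: 8 common + 2 leap = 8×365 + 2×366 = 3652 days.
Total: 326 + 3652 + 33 = 4011 days.
4011 is a multiple of 7, so the 2nd of February, 1999 falls on the same weekday: Tuesday.

Tuesday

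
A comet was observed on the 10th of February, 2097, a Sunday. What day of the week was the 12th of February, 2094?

Count forward from the earlier date (February 12, 2094) to the later (February 10, 2097):
February 12, 2094 → February 12, 2095: 365 days.
February 12, 2095 → February 12, 2096: 365 days.
February 2096: 29 − 12 = 17 days remain (2096 is a leap year, so February has 29 days).
Then 11 full months totalling 337 days.
February 1–10, 2097: 10 days (2097 is not a leap year).
Residual: 364 days.
Total: 1094 days.
1094 mod 7 = 2, so 2 days before Sunday is Friday.

Friday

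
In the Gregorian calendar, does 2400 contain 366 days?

Yes

2400 is a leap year (divisible by 400).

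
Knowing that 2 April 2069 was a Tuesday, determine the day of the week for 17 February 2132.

Sunday

Day-of-year of April 2, 2069: 92.
Day-of-year of February 17, 2132: 48.
2069 has 365 days, so 365 − 92 = 273 days remain in 2069.
Full years 2070–2131: 48 common + 14 leap = 48×365 + 14×366 = 22644 days.
Total: 273 + 22644 + 48 = 22965 days.
22965 mod 7 = 5, so 5 days after Tuesday is Sunday.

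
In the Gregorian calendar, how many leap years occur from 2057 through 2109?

12

Years divisible by 4: 2060, 2064, …, 2108 — 13 in all.
Of these, 2100 is divisible by 100 but not 400, so not leap.
Leap years: 13 − 1 = 12.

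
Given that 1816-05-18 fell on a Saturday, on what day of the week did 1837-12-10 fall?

Sunday

From May 18, 1816 to May 18, 1837: 21 years, of which 5 contain a Feb 29 — 16×365 + 5×366 = 7670 days.
May 1837: 31 − 18 = 13 days remain.
Then June (30), July (31), August (31), September (30), October (31), November (30): 30 + 31 + 31 + 30 + 31 + 30 = 183 days.
December 1–10, 1837: 10 days.
Residual: 206 days.
Total: 7876 days.
7876 mod 7 = 1, so 1 day after Saturday is Sunday.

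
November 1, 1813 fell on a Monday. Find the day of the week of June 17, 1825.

Friday

From November 1, 1813 to November 1, 1824: 11 years, of which 3 contain a Feb 29 — 8×365 + 3×366 = 4018 days.
November 1824: 30 − 1 = 29 days remain.
Then December (31), January (31), February 1825 (28), March (31), April (30), May (31): 31 + 31 + 28 + 31 + 30 + 31 = 182 days.
June 1–17, 1825: 17 days.
Residual: 228 days.
Total: 4246 days.
4246 mod 7 = 4, so 4 days after Monday is Friday.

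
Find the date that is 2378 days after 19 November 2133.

24 May 2140

Count 2378 days after November 19, 2133:
Day-of-year of November 19, 2133: 323.
Day-of-year of May 24, 2140: 145.
2133 has 365 days, so 365 − 323 = 42 days remain in 2133.
Full years: 2134: 365; 2135: 365; 2136: 366; 2137: 365; 2138: 365; 2139: 365. Sum = 2191.
Total: 42 + 2191 + 145 = 2378 days.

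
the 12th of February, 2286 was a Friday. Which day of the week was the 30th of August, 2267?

Friday

Count forward from the earlier date (August 30, 2267) to the later (February 12, 2286):
Day-of-year of August 30, 2267: 242.
Day-of-year of February 12, 2286: 43.
2267 has 365 days, so 365 − 242 = 123 days remain in 2267.
Full years 2268–2285: 13 common + 5 leap = 13×365 + 5×366 = 6575 days.
Total: 123 + 6575 + 43 = 6741 days.
6741 is a multiple of 7, so the 30th of August, 2267 falls on the same weekday: Friday.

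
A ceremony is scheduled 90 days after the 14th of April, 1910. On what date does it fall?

the 13th of July, 1910

Count 90 days after April 14, 1910:
April 1910: 30 − 14 = 16 days remain.
Then May (31), June (30): 31 + 30 = 61 days.
July 1–13, 1910: 13 days.
Total: 16 + 61 + 13 = 90 days.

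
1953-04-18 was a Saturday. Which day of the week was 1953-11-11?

Wednesday

April 1953: 30 − 18 = 12 days remain.
Then May (31), June (30), July (31), August (31), September (30), October (31): 31 + 30 + 31 + 31 + 30 + 31 = 184 days.
November 1–11, 1953: 11 days.
Total: 12 + 184 + 11 = 207 days.
207 mod 7 = 4, so 4 days after Saturday is Wednesday.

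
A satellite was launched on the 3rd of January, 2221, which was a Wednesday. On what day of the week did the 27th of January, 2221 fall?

Saturday

Within January 2221: 27 − 3 = 24 days.
24 mod 7 = 3, so 3 days after Wednesday is Saturday.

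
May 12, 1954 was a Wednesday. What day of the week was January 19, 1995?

Thursday

From May 12, 1954 to May 12, 1994: 40 years, of which 10 contain a Feb 29 — 30×365 + 10×366 = 14610 days.
May 1994: 31 − 12 = 19 days remain.
Then June (30), July (31), August (31), September (30), October (31), November (30), December (31): 30 + 31 + 31 + 30 + 31 + 30 + 31 = 214 days.
January 1–19, 1995: 19 days.
Residual: 252 days.
Total: 14862 days.
14862 mod 7 = 1, so 1 day after Wednesday is Thursday.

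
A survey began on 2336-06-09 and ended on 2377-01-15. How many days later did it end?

From June 9, 2336 to June 9, 2376: 40 years, of which 10 contain a Feb 29 — 30×365 + 10×366 = 14610 days.
June 2376: 30 − 9 = 21 days remain.
Then July (31), August (31), September (30), October (31), November (30), December (31): 31 + 31 + 30 + 31 + 30 + 31 = 184 days.
January 1–15, 2377: 15 days.
Residual: 220 days.
Total: 14830 days.

14830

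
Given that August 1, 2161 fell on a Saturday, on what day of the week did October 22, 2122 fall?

Thursday

Count forward from the earlier date (October 22, 2122) to the later (August 1, 2161):
From October 22, 2122 to October 22, 2160: 38 years, of which 10 contain a Feb 29 — 28×365 + 10×366 = 13880 days.
October 2160: 31 − 22 = 9 days remain.
Then 9 full months totalling 273 days.
August 1, 2161: 1 day.
Residual: 283 days.
Total: 14163 days.
14163 mod 7 = 2, so 2 days before Saturday is Thursday.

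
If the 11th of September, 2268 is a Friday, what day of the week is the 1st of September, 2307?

Sunday

Day-of-year of September 11, 2268: 255.
Day-of-year of September 1, 2307: 244.
2268 has 366 days, so 366 − 255 = 111 days remain in 2268.
Full years 2269–2306: 30 common + 8 leap = 30×365 + 8×366 = 13878 days.
Total: 111 + 13878 + 244 = 14233 days.
14233 mod 7 = 2, so 2 days after Friday is Sunday.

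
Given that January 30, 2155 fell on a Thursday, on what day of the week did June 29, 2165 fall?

Saturday

From January 30, 2155 to January 30, 2165: 10 years, of which 3 contain a Feb 29 — 7×365 + 3×366 = 3653 days.
January 2165: 31 − 30 = 1 day remains.
Then February 2165 (28), March (31), April (30), May (31): 28 + 31 + 30 + 31 = 120 days.
June 1–29, 2165: 29 days.
Residual: 150 days.
Total: 3803 days.
3803 mod 7 = 2, so 2 days after Thursday is Saturday.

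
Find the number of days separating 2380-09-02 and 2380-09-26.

Within September 2380: 26 − 2 = 24 days.

24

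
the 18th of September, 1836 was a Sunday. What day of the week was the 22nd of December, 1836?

Thursday

September 1836: 30 − 18 = 12 days remain.
Then October (31), November (30): 31 + 30 = 61 days.
December 1–22, 1836: 22 days.
Total: 12 + 61 + 22 = 95 days.
95 mod 7 = 4, so 4 days after Sunday is Thursday.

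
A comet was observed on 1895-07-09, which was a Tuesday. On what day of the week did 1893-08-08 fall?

Count forward from the earlier date (August 8, 1893) to the later (July 9, 1895):
August 8, 1893 → August 8, 1894: 365 days.
August 1894: 31 − 8 = 23 days remain.
Then 10 full months totalling 303 days.
July 1–9, 1895: 9 days.
Residual: 335 days.
Total: 700 days.
700 is a multiple of 7, so 1893-08-08 falls on the same weekday: Tuesday.

Tuesday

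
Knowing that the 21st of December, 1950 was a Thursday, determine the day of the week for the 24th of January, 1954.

Sunday

Day-of-year of December 21, 1950: 355.
Day-of-year of January 24, 1954: 24.
1950 has 365 days, so 365 − 355 = 10 days remain in 1950.
Full years: 1951: 365; 1952: 366; 1953: 365. Sum = 1096.
Total: 10 + 1096 + 24 = 1130 days.
1130 mod 7 = 3, so 3 days after Thursday is Sunday.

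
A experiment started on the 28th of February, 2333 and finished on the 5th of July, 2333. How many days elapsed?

127

February 2333: 28 − 28 = 0 days remain (2333 is not a leap year, so February has 28 days).
Then March (31), April (30), May (31), June (30): 31 + 30 + 31 + 30 = 122 days.
July 1–5, 2333: 5 days.
Total: 0 + 122 + 5 = 127 days.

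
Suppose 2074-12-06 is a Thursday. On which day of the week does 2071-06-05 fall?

Friday

Count forward from the earlier date (June 5, 2071) to the later (December 6, 2074):
Day-of-year of June 5, 2071: 156.
Day-of-year of December 6, 2074: 340.
2071 has 365 days, so 365 − 156 = 209 days remain in 2071.
Full years: 2072: 366; 2073: 365. Sum = 731.
Total: 209 + 731 + 340 = 1280 days.
1280 mod 7 = 6, so 6 days before Thursday is Friday.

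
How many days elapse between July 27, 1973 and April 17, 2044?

25832

From July 27, 1973 to July 27, 2043: 70 years, of which 17 contain a Feb 29 — 53×365 + 17×366 = 25567 days.
(2000 is a leap year (divisible by 400).)
July 2043: 31 − 27 = 4 days remain.
Then August (31), September (30), October (31), November (30), December (31), January (31), February 2044 (29), March (31): 31 + 30 + 31 + 30 + 31 + 31 + 29 + 31 = 244 days.
April 1–17, 2044: 17 days.
Residual: 265 days.
Total: 25832 days.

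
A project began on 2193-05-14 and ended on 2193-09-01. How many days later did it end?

May 2193: 31 − 14 = 17 days remain.
Then June (30), July (31), August (31): 30 + 31 + 31 = 92 days.
September 1, 2193: 1 day.
Total: 17 + 92 + 1 = 110 days.

110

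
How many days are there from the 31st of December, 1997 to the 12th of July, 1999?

558

December 1997: 31 − 31 = 0 days remain.
Then 18 full months totalling 546 days.
July 1–12, 1999: 12 days.
Total: 0 + 546 + 12 = 558 days.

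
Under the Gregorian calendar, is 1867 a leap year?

No

1867 is not a leap year.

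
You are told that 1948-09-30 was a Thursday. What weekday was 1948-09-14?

Tuesday

Count forward from the earlier date (September 14, 1948) to the later (September 30, 1948):
Within September 1948: 30 − 14 = 16 days.
16 mod 7 = 2, so 2 days before Thursday is Tuesday.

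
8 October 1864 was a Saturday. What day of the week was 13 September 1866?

October 8, 1864 → October 8, 1865: 365 days.
October 1865: 31 − 8 = 23 days remain.
Then 10 full months totalling 304 days.
September 1–13, 1866: 13 days.
Residual: 340 days.
Total: 705 days.
705 mod 7 = 5, so 5 days after Saturday is Thursday.

Thursday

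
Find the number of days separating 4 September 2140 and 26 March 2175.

12621

Day-of-year of September 4, 2140: 248.
Day-of-year of March 26, 2175: 85.
2140 has 366 days, so 366 − 248 = 118 days remain in 2140.
Full years 2141–2174: 26 common + 8 leap = 26×365 + 8×366 = 12418 days.
Total: 118 + 12418 + 85 = 12621 days.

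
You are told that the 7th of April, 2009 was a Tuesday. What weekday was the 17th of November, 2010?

April 7, 2009 → April 7, 2010: 365 days.
April 2010: 30 − 7 = 23 days remain.
Then May (31), June (30), July (31), August (31), September (30), October (31): 31 + 30 + 31 + 31 + 30 + 31 = 184 days.
November 1–17, 2010: 17 days.
Residual: 224 days.
Total: 589 days.
589 mod 7 = 1, so 1 day after Tuesday is Wednesday.

Wednesday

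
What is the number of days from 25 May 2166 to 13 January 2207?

From May 25, 2166 to May 25, 2206: 40 years, of which 9 contain a Feb 29 — 31×365 + 9×366 = 14609 days.
(2200 is not a leap year (divisible by 100 but not 400).)
May 2206: 31 − 25 = 6 days remain.
Then June (30), July (31), August (31), September (30), October (31), November (30), December (31): 30 + 31 + 31 + 30 + 31 + 30 + 31 = 214 days.
January 1–13, 2207: 13 days.
Residual: 233 days.
Total: 14842 days.

14842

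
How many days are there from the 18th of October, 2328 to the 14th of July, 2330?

October 2328: 31 − 18 = 13 days remain.
Then 20 full months totalling 607 days.
July 1–14, 2330: 14 days.
Total: 13 + 607 + 14 = 634 days.

634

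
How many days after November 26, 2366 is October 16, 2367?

324

Day-of-year of November 26, 2366: 330.
Day-of-year of October 16, 2367: 289.
2366 has 365 days, so 365 − 330 = 35 days remain in 2366.
Total: 35 + 289 = 324 days.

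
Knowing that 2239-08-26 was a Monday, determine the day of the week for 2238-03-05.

Monday

Count forward from the earlier date (March 5, 2238) to the later (August 26, 2239):
March 2238: 31 − 5 = 26 days remain.
Then 16 full months totalling 487 days.
August 1–26, 2239: 26 days.
Total: 26 + 487 + 26 = 539 days.
539 is a multiple of 7, so 2238-03-05 falls on the same weekday: Monday.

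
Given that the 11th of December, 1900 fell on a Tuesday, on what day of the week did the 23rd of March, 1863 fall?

Monday

Count forward from the earlier date (March 23, 1863) to the later (December 11, 1900):
From March 23, 1863 to March 23, 1900: 37 years, of which 9 contain a Feb 29 — 28×365 + 9×366 = 13514 days.
(1900 is not a leap year (divisible by 100 but not 400).)
March 1900: 31 − 23 = 8 days remain.
Then April (30), May (31), June (30), July (31), August (31), September (30), October (31), November (30): 30 + 31 + 30 + 31 + 31 + 30 + 31 + 30 = 244 days.
December 1–11, 1900: 11 days.
Residual: 263 days.
Total: 13777 days.
13777 mod 7 = 1, so 1 day before Tuesday is Monday.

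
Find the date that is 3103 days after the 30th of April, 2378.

the 28th of October, 2386

Count 3103 days after April 30, 2378:
Day-of-year of April 30, 2378: 120.
Day-of-year of October 28, 2386: 301.
2378 has 365 days, so 365 − 120 = 245 days remain in 2378.
Full years 2379–2385: 5 common + 2 leap = 5×365 + 2×366 = 2557 days.
Total: 245 + 2557 + 301 = 3103 days.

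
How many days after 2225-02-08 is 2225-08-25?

198

February 2225: 28 − 8 = 20 days remain (2225 is not a leap year, so February has 28 days).
Then March (31), April (30), May (31), June (30), July (31): 31 + 30 + 31 + 30 + 31 = 153 days.
August 1–25, 2225: 25 days.
Total: 20 + 153 + 25 = 198 days.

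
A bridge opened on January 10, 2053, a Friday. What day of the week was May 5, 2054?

Tuesday

Day-of-year of January 10, 2053: 10.
Day-of-year of May 5, 2054: 125.
2053 has 365 days, so 365 − 10 = 355 days remain in 2053.
Total: 355 + 125 = 480 days.
480 mod 7 = 4, so 4 days after Friday is Tuesday.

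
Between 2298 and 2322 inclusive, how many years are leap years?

Years divisible by 4 in [2298, 2322]: 2300, 2304, 2308, 2312, 2316, 2320.
Of these, 2300 is divisible by 100 but not 400, so not leap.
Leap years: 6 − 1 = 5.

5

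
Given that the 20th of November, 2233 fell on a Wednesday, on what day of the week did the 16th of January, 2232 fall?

Count forward from the earlier date (January 16, 2232) to the later (November 20, 2233):
January 16, 2232 → January 16, 2233: 366 days (2232 is a leap year).
January 2233: 31 − 16 = 15 days remain.
Then 9 full months totalling 273 days.
November 1–20, 2233: 20 days.
Residual: 308 days.
Total: 674 days.
674 mod 7 = 2, so 2 days before Wednesday is Monday.

Monday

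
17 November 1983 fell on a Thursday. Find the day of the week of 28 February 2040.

Day-of-year of November 17, 1983: 321.
Day-of-year of February 28, 2040: 59.
1983 has 365 days, so 365 − 321 = 44 days remain in 1983.
Full years 1984–2039: 42 common + 14 leap = 42×365 + 14×366 = 20454 days.
Total: 44 + 20454 + 59 = 20557 days.
20557 mod 7 = 5, so 5 days after Thursday is Tuesday.

Tuesday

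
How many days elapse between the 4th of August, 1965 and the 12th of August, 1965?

Within August 1965: 12 − 4 = 8 days.

8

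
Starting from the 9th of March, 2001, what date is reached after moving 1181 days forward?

the 2nd of June, 2004

Count 1181 days after March 9, 2001:
Day-of-year of March 9, 2001: 68.
Day-of-year of June 2, 2004: 154.
2001 has 365 days, so 365 − 68 = 297 days remain in 2001.
Full years: 2002: 365; 2003: 365. Sum = 730.
Total: 297 + 730 + 154 = 1181 days.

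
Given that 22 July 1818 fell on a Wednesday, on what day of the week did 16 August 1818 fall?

July 1818: 31 − 22 = 9 days remain.
August 1–16, 1818: 16 days.
Total: 9 + 16 = 25 days.
25 mod 7 = 4, so 4 days after Wednesday is Sunday.

Sunday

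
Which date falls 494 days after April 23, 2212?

August 30, 2213

Count 494 days after April 23, 2212:
April 2212: 30 − 23 = 7 days remain.
Then 15 full months totalling 457 days.
August 1–30, 2213: 30 days.
Total: 7 + 457 + 30 = 494 days.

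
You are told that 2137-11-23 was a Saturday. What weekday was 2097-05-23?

Thursday

Count forward from the earlier date (May 23, 2097) to the later (November 23, 2137):
Day-of-year of May 23, 2097: 143.
Day-of-year of November 23, 2137: 327.
2097 has 365 days, so 365 − 143 = 222 days remain in 2097.
Full years 2098–2136: 30 common + 9 leap = 30×365 + 9×366 = 14244 days.
Total: 222 + 14244 + 327 = 14793 days.
14793 mod 7 = 2, so 2 days before Saturday is Thursday.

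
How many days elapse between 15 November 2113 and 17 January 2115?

428

November 15, 2113 → November 15, 2114: 365 days.
November 2114: 30 − 15 = 15 days remain.
Then December (31): 31 days.
January 1–17, 2115: 17 days.
Residual: 63 days.
Total: 428 days.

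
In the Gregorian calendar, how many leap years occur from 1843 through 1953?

Years divisible by 4: 1844, 1848, …, 1952 — 28 in all.
Of these, 1900 is divisible by 100 but not 400, so not leap.
Leap years: 28 − 1 = 27.

27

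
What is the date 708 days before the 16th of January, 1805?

the 8th of February, 1803

Count 708 days before January 16, 1805:
Day-of-year of February 8, 1803: 39.
Day-of-year of January 16, 1805: 16.
1803 has 365 days, so 365 − 39 = 326 days remain in 1803.
Full years: 1804: 366. Sum = 366.
Total: 326 + 366 + 16 = 708 days.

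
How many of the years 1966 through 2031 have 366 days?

16

Years divisible by 4: 1968, 1972, …, 2028 — 16 in all.
2000 is divisible by 400, so still leap.
No century exceptions apply. Count: 16.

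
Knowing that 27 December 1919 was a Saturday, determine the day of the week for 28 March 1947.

From December 27, 1919 to December 27, 1946: 27 years, of which 7 contain a Feb 29 — 20×365 + 7×366 = 9862 days.
December 1946: 31 − 27 = 4 days remain.
Then January (31), February 1947 (28): 31 + 28 = 59 days.
March 1–28, 1947: 28 days.
Residual: 91 days.
Total: 9953 days.
9953 mod 7 = 6, so 6 days after Saturday is Friday.

Friday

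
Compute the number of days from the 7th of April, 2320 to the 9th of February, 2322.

673

April 2320: 30 − 7 = 23 days remain.
Then 21 full months totalling 641 days.
February 1–9, 2322: 9 days (2322 is not a leap year).
Total: 23 + 641 + 9 = 673 days.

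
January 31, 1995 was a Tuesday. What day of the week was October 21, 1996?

January 31, 1995 → January 31, 1996: 365 days.
January 1996: 31 − 31 = 0 days remain.
Then February 1996 (29), March (31), April (30), May (31), June (30), July (31), August (31), September (30): 29 + 31 + 30 + 31 + 30 + 31 + 31 + 30 = 243 days.
October 1–21, 1996: 21 days.
Residual: 264 days.
Total: 629 days.
629 mod 7 = 6, so 6 days after Tuesday is Monday.

Monday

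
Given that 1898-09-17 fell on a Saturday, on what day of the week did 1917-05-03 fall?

From September 17, 1898 to September 17, 1916: 18 years, of which 4 contain a Feb 29 — 14×365 + 4×366 = 6574 days.
(1900 is not a leap year (divisible by 100 but not 400).)
September 1916: 30 − 17 = 13 days remain.
Then October (31), November (30), December (31), January (31), February 1917 (28), March (31), April (30): 31 + 30 + 31 + 31 + 28 + 31 + 30 = 212 days.
May 1–3, 1917: 3 days.
Residual: 228 days.
Total: 6802 days.
6802 mod 7 = 5, so 5 days after Saturday is Thursday.

Thursday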